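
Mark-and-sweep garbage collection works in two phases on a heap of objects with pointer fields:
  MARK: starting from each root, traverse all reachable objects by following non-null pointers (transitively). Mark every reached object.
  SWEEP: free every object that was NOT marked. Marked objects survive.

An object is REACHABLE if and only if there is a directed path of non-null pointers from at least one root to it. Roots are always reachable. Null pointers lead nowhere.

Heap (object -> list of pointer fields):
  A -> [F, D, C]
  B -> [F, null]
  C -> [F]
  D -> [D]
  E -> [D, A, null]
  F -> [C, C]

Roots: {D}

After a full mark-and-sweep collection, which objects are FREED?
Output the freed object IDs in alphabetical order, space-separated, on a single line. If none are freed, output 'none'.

Answer: A B C E F

Derivation:
Roots: D
Mark D: refs=D, marked=D
Unmarked (collected): A B C E F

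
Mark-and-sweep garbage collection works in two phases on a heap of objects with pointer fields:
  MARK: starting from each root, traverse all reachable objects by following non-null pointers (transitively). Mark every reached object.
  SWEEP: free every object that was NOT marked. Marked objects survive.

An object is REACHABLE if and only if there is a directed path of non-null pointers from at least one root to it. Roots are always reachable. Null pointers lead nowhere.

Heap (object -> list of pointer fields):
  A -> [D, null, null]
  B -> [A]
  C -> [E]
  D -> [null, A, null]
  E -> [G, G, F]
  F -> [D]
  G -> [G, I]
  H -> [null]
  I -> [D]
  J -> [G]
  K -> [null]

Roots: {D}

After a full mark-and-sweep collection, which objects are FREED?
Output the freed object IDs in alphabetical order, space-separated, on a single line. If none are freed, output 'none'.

Answer: B C E F G H I J K

Derivation:
Roots: D
Mark D: refs=null A null, marked=D
Mark A: refs=D null null, marked=A D
Unmarked (collected): B C E F G H I J K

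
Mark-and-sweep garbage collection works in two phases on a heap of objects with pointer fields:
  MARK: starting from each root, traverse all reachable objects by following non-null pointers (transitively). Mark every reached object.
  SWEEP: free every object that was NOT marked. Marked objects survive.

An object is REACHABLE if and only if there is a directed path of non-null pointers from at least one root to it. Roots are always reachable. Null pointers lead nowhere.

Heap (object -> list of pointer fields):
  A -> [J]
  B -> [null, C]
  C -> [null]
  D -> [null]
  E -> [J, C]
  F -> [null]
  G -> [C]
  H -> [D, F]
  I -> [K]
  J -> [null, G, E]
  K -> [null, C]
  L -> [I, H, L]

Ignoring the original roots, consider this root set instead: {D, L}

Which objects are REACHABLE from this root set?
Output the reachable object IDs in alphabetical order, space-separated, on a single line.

Answer: C D F H I K L

Derivation:
Roots: D L
Mark D: refs=null, marked=D
Mark L: refs=I H L, marked=D L
Mark I: refs=K, marked=D I L
Mark H: refs=D F, marked=D H I L
Mark K: refs=null C, marked=D H I K L
Mark F: refs=null, marked=D F H I K L
Mark C: refs=null, marked=C D F H I K L
Unmarked (collected): A B E G J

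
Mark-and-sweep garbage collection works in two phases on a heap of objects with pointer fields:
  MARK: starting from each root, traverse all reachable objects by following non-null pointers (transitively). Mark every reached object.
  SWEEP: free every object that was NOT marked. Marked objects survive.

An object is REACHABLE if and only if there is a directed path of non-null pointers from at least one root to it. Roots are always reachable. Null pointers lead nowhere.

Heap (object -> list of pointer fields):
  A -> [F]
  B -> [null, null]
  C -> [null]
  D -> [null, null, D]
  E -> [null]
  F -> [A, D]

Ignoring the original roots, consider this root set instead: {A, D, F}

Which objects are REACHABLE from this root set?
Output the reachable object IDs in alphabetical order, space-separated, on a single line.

Answer: A D F

Derivation:
Roots: A D F
Mark A: refs=F, marked=A
Mark D: refs=null null D, marked=A D
Mark F: refs=A D, marked=A D F
Unmarked (collected): B C E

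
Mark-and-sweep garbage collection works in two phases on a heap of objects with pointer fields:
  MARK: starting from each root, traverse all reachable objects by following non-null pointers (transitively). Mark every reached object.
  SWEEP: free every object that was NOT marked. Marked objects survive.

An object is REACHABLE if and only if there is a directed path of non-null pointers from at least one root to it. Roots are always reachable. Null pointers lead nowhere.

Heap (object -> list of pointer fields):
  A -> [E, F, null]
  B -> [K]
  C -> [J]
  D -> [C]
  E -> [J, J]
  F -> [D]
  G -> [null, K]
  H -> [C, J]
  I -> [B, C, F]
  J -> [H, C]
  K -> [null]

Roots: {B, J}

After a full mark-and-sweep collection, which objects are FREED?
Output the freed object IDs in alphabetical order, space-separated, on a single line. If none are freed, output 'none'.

Answer: A D E F G I

Derivation:
Roots: B J
Mark B: refs=K, marked=B
Mark J: refs=H C, marked=B J
Mark K: refs=null, marked=B J K
Mark H: refs=C J, marked=B H J K
Mark C: refs=J, marked=B C H J K
Unmarked (collected): A D E F G I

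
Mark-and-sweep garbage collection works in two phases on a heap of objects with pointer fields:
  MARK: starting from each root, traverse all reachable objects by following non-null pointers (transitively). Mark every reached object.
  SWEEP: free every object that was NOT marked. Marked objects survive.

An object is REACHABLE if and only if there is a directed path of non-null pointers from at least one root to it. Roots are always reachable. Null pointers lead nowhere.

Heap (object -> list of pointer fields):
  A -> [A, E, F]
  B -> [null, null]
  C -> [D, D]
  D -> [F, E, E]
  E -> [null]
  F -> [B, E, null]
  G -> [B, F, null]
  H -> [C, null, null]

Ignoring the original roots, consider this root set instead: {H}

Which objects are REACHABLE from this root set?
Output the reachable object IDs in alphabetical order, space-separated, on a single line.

Answer: B C D E F H

Derivation:
Roots: H
Mark H: refs=C null null, marked=H
Mark C: refs=D D, marked=C H
Mark D: refs=F E E, marked=C D H
Mark F: refs=B E null, marked=C D F H
Mark E: refs=null, marked=C D E F H
Mark B: refs=null null, marked=B C D E F H
Unmarked (collected): A G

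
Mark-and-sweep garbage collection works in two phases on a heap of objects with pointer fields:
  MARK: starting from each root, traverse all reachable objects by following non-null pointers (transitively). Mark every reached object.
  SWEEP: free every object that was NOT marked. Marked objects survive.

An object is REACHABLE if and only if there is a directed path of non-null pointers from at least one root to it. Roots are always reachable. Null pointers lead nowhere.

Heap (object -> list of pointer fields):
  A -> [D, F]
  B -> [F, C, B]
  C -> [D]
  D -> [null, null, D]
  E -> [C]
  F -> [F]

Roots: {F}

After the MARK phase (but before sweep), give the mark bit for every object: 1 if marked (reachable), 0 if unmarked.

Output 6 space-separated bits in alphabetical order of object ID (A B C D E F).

Answer: 0 0 0 0 0 1

Derivation:
Roots: F
Mark F: refs=F, marked=F
Unmarked (collected): A B C D E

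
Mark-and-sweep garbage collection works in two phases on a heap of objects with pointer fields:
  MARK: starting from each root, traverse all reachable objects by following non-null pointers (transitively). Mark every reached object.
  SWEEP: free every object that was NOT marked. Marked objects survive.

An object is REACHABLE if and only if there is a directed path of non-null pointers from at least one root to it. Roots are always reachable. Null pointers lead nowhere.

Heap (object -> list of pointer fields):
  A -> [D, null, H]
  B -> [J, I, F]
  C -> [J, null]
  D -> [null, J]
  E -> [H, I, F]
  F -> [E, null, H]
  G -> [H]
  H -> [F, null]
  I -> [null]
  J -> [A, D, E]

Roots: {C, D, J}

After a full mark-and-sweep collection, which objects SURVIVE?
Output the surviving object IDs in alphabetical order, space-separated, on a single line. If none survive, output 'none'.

Roots: C D J
Mark C: refs=J null, marked=C
Mark D: refs=null J, marked=C D
Mark J: refs=A D E, marked=C D J
Mark A: refs=D null H, marked=A C D J
Mark E: refs=H I F, marked=A C D E J
Mark H: refs=F null, marked=A C D E H J
Mark I: refs=null, marked=A C D E H I J
Mark F: refs=E null H, marked=A C D E F H I J
Unmarked (collected): B G

Answer: A C D E F H I J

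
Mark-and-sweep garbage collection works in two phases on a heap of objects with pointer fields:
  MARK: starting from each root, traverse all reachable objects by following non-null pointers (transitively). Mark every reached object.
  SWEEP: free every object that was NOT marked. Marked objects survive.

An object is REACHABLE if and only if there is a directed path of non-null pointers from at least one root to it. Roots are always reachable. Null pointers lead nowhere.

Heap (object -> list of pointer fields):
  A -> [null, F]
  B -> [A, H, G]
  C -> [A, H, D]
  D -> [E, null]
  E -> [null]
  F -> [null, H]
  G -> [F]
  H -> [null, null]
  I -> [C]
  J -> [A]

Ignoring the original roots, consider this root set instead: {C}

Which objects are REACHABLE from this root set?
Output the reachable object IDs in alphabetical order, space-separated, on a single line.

Answer: A C D E F H

Derivation:
Roots: C
Mark C: refs=A H D, marked=C
Mark A: refs=null F, marked=A C
Mark H: refs=null null, marked=A C H
Mark D: refs=E null, marked=A C D H
Mark F: refs=null H, marked=A C D F H
Mark E: refs=null, marked=A C D E F H
Unmarked (collected): B G I J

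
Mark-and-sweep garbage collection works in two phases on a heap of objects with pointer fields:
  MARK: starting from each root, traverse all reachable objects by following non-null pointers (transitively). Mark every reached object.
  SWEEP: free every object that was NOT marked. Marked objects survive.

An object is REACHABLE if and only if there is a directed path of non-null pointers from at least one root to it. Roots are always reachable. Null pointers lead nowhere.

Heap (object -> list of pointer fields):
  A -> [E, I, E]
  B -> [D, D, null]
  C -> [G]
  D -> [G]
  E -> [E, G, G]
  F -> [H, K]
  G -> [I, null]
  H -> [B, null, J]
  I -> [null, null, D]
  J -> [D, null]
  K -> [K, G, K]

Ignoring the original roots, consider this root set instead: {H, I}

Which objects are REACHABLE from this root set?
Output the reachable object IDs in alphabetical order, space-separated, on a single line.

Answer: B D G H I J

Derivation:
Roots: H I
Mark H: refs=B null J, marked=H
Mark I: refs=null null D, marked=H I
Mark B: refs=D D null, marked=B H I
Mark J: refs=D null, marked=B H I J
Mark D: refs=G, marked=B D H I J
Mark G: refs=I null, marked=B D G H I J
Unmarked (collected): A C E F K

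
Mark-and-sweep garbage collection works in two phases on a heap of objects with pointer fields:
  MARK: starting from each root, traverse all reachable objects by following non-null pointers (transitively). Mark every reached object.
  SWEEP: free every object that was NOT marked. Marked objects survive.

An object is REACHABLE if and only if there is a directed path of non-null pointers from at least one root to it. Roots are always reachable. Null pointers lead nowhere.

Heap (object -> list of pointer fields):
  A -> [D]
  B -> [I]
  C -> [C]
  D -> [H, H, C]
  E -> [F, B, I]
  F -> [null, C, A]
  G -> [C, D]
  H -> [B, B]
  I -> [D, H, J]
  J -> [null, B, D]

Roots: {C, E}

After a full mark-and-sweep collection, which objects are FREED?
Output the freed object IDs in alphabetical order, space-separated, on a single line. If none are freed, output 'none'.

Answer: G

Derivation:
Roots: C E
Mark C: refs=C, marked=C
Mark E: refs=F B I, marked=C E
Mark F: refs=null C A, marked=C E F
Mark B: refs=I, marked=B C E F
Mark I: refs=D H J, marked=B C E F I
Mark A: refs=D, marked=A B C E F I
Mark D: refs=H H C, marked=A B C D E F I
Mark H: refs=B B, marked=A B C D E F H I
Mark J: refs=null B D, marked=A B C D E F H I J
Unmarked (collected): G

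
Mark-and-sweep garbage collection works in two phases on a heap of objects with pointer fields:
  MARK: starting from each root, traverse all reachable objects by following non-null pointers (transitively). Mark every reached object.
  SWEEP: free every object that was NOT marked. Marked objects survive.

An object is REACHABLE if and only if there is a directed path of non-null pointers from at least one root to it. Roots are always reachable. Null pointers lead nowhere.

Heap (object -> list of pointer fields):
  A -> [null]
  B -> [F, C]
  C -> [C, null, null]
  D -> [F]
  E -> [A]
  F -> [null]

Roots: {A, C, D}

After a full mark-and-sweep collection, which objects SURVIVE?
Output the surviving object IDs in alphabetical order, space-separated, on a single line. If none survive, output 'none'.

Roots: A C D
Mark A: refs=null, marked=A
Mark C: refs=C null null, marked=A C
Mark D: refs=F, marked=A C D
Mark F: refs=null, marked=A C D F
Unmarked (collected): B E

Answer: A C D F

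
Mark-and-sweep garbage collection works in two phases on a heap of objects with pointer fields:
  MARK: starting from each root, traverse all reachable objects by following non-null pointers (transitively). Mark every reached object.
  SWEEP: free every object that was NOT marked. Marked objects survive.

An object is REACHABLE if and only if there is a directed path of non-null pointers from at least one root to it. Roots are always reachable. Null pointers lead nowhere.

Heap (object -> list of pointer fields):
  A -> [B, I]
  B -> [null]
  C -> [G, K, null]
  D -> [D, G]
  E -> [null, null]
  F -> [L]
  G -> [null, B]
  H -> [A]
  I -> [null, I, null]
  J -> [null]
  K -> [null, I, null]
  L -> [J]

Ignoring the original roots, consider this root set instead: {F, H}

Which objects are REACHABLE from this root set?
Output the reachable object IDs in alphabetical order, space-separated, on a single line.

Roots: F H
Mark F: refs=L, marked=F
Mark H: refs=A, marked=F H
Mark L: refs=J, marked=F H L
Mark A: refs=B I, marked=A F H L
Mark J: refs=null, marked=A F H J L
Mark B: refs=null, marked=A B F H J L
Mark I: refs=null I null, marked=A B F H I J L
Unmarked (collected): C D E G K

Answer: A B F H I J L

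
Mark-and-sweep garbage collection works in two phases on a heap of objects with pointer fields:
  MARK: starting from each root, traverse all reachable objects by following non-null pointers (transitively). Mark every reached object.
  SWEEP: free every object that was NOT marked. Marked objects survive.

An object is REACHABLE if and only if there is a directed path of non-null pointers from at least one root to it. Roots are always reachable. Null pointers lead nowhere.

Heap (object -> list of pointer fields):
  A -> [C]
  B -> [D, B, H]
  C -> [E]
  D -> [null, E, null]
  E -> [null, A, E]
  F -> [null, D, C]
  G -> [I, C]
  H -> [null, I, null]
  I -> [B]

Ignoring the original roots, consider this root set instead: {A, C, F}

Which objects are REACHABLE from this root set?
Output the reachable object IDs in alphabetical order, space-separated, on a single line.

Answer: A C D E F

Derivation:
Roots: A C F
Mark A: refs=C, marked=A
Mark C: refs=E, marked=A C
Mark F: refs=null D C, marked=A C F
Mark E: refs=null A E, marked=A C E F
Mark D: refs=null E null, marked=A C D E F
Unmarked (collected): B G H I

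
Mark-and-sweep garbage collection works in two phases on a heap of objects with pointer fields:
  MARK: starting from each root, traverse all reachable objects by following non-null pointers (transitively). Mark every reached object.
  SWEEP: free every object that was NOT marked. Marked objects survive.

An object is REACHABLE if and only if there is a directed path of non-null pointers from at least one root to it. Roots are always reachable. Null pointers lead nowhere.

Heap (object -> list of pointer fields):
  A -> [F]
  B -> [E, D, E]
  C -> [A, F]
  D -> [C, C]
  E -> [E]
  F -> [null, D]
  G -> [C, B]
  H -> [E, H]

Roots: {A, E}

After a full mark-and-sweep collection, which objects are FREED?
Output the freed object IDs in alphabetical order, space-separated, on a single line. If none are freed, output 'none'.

Roots: A E
Mark A: refs=F, marked=A
Mark E: refs=E, marked=A E
Mark F: refs=null D, marked=A E F
Mark D: refs=C C, marked=A D E F
Mark C: refs=A F, marked=A C D E F
Unmarked (collected): B G H

Answer: B G H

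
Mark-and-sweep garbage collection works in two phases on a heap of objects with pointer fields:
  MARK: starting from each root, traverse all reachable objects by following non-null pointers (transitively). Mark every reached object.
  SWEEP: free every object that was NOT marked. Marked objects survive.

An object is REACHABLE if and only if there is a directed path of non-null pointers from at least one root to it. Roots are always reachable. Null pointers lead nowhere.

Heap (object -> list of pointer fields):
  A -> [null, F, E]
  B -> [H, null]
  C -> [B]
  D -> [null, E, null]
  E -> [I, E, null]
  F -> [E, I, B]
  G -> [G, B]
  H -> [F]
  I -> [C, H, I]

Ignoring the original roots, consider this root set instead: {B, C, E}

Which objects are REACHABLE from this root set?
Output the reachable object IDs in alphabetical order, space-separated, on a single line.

Answer: B C E F H I

Derivation:
Roots: B C E
Mark B: refs=H null, marked=B
Mark C: refs=B, marked=B C
Mark E: refs=I E null, marked=B C E
Mark H: refs=F, marked=B C E H
Mark I: refs=C H I, marked=B C E H I
Mark F: refs=E I B, marked=B C E F H I
Unmarked (collected): A D G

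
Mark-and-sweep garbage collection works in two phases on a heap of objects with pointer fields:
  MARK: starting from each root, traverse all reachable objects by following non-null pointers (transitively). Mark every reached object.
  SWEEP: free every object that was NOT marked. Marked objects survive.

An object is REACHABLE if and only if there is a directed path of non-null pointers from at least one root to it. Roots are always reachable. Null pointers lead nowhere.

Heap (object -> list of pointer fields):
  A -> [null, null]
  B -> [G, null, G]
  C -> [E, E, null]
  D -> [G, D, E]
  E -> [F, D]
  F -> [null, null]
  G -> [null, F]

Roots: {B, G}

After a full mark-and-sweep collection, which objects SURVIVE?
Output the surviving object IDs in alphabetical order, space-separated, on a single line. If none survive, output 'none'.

Answer: B F G

Derivation:
Roots: B G
Mark B: refs=G null G, marked=B
Mark G: refs=null F, marked=B G
Mark F: refs=null null, marked=B F G
Unmarked (collected): A C D E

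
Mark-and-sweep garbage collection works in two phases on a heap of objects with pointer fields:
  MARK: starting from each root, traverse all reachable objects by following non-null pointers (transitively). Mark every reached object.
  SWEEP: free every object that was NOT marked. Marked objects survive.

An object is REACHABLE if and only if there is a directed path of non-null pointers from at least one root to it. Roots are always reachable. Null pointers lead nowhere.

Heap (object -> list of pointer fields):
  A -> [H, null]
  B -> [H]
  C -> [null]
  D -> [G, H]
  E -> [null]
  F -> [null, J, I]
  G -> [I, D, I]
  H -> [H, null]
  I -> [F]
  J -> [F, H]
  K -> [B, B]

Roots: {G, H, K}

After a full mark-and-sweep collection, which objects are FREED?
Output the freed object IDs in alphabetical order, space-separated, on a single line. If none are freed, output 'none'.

Answer: A C E

Derivation:
Roots: G H K
Mark G: refs=I D I, marked=G
Mark H: refs=H null, marked=G H
Mark K: refs=B B, marked=G H K
Mark I: refs=F, marked=G H I K
Mark D: refs=G H, marked=D G H I K
Mark B: refs=H, marked=B D G H I K
Mark F: refs=null J I, marked=B D F G H I K
Mark J: refs=F H, marked=B D F G H I J K
Unmarked (collected): A C E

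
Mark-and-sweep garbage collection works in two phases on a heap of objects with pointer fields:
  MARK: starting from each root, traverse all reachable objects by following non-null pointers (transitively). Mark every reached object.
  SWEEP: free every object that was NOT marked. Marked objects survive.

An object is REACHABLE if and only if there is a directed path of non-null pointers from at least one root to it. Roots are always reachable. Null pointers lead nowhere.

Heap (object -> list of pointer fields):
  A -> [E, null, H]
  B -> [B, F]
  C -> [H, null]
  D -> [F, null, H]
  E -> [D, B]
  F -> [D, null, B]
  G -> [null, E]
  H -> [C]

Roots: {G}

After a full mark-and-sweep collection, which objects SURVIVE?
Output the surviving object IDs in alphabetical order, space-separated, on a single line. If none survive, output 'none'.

Answer: B C D E F G H

Derivation:
Roots: G
Mark G: refs=null E, marked=G
Mark E: refs=D B, marked=E G
Mark D: refs=F null H, marked=D E G
Mark B: refs=B F, marked=B D E G
Mark F: refs=D null B, marked=B D E F G
Mark H: refs=C, marked=B D E F G H
Mark C: refs=H null, marked=B C D E F G H
Unmarked (collected): A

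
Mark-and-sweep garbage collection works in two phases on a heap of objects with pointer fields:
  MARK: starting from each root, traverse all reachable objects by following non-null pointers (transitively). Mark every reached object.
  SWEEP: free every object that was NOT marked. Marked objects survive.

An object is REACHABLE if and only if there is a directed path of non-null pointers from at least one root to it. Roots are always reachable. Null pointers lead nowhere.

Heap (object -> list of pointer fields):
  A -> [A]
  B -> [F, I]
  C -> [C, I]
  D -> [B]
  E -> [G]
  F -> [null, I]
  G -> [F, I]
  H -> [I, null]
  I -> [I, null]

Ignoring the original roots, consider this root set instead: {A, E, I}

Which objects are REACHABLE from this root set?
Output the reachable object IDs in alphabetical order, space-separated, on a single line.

Roots: A E I
Mark A: refs=A, marked=A
Mark E: refs=G, marked=A E
Mark I: refs=I null, marked=A E I
Mark G: refs=F I, marked=A E G I
Mark F: refs=null I, marked=A E F G I
Unmarked (collected): B C D H

Answer: A E F G I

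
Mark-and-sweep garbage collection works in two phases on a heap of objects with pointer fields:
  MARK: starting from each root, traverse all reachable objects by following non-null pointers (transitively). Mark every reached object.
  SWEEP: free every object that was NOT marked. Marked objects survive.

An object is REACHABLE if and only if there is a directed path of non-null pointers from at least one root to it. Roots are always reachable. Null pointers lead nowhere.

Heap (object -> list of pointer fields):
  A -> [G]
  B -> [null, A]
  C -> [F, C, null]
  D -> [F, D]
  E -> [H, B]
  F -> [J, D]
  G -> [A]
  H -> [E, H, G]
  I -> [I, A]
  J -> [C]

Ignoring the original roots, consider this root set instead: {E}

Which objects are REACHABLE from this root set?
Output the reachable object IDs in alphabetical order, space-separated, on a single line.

Roots: E
Mark E: refs=H B, marked=E
Mark H: refs=E H G, marked=E H
Mark B: refs=null A, marked=B E H
Mark G: refs=A, marked=B E G H
Mark A: refs=G, marked=A B E G H
Unmarked (collected): C D F I J

Answer: A B E G H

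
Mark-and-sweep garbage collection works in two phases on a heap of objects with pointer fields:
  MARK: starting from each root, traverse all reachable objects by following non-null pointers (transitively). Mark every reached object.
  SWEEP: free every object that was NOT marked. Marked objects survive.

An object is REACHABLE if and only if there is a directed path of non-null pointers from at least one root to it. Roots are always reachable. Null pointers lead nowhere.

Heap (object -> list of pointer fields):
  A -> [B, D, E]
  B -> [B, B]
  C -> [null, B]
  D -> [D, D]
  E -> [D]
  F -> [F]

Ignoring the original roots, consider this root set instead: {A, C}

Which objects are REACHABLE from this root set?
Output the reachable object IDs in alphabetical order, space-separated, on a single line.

Answer: A B C D E

Derivation:
Roots: A C
Mark A: refs=B D E, marked=A
Mark C: refs=null B, marked=A C
Mark B: refs=B B, marked=A B C
Mark D: refs=D D, marked=A B C D
Mark E: refs=D, marked=A B C D E
Unmarked (collected): F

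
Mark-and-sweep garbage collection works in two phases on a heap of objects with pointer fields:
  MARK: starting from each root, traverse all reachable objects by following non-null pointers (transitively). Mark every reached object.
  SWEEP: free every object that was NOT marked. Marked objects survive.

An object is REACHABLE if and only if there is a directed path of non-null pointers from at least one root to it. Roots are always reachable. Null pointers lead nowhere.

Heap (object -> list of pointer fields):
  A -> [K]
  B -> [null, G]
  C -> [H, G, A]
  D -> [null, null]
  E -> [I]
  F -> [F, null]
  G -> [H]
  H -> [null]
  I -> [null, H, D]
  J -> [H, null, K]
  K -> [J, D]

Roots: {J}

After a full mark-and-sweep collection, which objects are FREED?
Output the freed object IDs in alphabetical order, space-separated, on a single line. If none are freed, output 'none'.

Roots: J
Mark J: refs=H null K, marked=J
Mark H: refs=null, marked=H J
Mark K: refs=J D, marked=H J K
Mark D: refs=null null, marked=D H J K
Unmarked (collected): A B C E F G I

Answer: A B C E F G I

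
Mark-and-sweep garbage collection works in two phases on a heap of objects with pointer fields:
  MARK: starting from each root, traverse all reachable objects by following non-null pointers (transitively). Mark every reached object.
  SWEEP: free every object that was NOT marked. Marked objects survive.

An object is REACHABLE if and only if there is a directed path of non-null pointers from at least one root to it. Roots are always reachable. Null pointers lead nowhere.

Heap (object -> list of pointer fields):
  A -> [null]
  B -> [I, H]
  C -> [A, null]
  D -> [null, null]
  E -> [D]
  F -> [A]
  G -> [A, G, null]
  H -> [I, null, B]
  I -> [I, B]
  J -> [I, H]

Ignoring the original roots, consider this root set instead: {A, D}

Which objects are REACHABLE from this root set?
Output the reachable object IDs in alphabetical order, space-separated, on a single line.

Answer: A D

Derivation:
Roots: A D
Mark A: refs=null, marked=A
Mark D: refs=null null, marked=A D
Unmarked (collected): B C E F G H I J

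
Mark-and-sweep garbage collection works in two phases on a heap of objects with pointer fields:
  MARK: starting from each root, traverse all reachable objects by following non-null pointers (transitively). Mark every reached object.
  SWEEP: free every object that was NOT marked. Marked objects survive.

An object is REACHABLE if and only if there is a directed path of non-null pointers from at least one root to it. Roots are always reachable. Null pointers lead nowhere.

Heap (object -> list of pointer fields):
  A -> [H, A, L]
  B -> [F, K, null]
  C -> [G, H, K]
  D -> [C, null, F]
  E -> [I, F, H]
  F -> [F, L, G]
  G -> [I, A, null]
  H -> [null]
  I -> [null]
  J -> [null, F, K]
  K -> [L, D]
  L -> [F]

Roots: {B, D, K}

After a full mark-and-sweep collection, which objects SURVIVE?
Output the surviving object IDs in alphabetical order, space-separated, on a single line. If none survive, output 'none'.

Roots: B D K
Mark B: refs=F K null, marked=B
Mark D: refs=C null F, marked=B D
Mark K: refs=L D, marked=B D K
Mark F: refs=F L G, marked=B D F K
Mark C: refs=G H K, marked=B C D F K
Mark L: refs=F, marked=B C D F K L
Mark G: refs=I A null, marked=B C D F G K L
Mark H: refs=null, marked=B C D F G H K L
Mark I: refs=null, marked=B C D F G H I K L
Mark A: refs=H A L, marked=A B C D F G H I K L
Unmarked (collected): E J

Answer: A B C D F G H I K L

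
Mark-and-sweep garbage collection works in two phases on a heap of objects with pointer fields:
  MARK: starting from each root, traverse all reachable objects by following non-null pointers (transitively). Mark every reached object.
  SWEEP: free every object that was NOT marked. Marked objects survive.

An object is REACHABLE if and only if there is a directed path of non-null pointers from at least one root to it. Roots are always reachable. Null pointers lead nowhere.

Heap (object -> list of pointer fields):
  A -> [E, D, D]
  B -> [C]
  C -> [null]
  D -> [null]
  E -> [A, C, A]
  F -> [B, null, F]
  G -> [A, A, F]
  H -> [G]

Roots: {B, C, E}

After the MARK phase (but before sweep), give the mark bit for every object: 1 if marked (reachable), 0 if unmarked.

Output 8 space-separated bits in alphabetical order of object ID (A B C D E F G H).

Roots: B C E
Mark B: refs=C, marked=B
Mark C: refs=null, marked=B C
Mark E: refs=A C A, marked=B C E
Mark A: refs=E D D, marked=A B C E
Mark D: refs=null, marked=A B C D E
Unmarked (collected): F G H

Answer: 1 1 1 1 1 0 0 0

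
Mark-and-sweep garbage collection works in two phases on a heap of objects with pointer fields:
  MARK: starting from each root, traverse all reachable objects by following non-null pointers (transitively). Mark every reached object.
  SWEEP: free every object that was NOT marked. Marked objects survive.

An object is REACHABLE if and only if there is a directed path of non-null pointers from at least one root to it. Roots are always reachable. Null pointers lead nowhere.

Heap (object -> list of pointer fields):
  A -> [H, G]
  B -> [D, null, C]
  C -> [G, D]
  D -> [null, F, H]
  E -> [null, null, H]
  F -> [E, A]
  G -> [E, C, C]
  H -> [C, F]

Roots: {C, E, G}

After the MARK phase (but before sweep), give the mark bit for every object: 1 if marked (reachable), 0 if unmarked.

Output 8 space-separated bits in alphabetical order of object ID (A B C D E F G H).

Roots: C E G
Mark C: refs=G D, marked=C
Mark E: refs=null null H, marked=C E
Mark G: refs=E C C, marked=C E G
Mark D: refs=null F H, marked=C D E G
Mark H: refs=C F, marked=C D E G H
Mark F: refs=E A, marked=C D E F G H
Mark A: refs=H G, marked=A C D E F G H
Unmarked (collected): B

Answer: 1 0 1 1 1 1 1 1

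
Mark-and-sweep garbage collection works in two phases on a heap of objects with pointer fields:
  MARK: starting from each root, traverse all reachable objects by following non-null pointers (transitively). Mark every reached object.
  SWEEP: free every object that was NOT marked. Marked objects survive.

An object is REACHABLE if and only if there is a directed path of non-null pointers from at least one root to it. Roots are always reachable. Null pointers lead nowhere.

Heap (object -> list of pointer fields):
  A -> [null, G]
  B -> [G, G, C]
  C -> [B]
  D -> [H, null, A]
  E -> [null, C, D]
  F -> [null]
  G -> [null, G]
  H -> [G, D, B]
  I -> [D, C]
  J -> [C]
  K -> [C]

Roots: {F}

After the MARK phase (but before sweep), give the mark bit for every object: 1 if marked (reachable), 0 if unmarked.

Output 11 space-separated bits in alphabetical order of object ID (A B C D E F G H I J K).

Roots: F
Mark F: refs=null, marked=F
Unmarked (collected): A B C D E G H I J K

Answer: 0 0 0 0 0 1 0 0 0 0 0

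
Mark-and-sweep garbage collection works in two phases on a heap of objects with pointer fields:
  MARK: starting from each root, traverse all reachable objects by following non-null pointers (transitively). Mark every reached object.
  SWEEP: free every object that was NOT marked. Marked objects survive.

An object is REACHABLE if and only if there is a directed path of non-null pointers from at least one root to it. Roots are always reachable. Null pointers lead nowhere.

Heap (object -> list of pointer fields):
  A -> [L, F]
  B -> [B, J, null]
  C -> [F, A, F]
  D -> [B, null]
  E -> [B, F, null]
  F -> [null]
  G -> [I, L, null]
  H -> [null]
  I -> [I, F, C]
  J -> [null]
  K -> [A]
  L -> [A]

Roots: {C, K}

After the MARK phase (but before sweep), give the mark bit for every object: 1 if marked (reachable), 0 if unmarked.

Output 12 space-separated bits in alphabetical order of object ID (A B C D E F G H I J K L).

Roots: C K
Mark C: refs=F A F, marked=C
Mark K: refs=A, marked=C K
Mark F: refs=null, marked=C F K
Mark A: refs=L F, marked=A C F K
Mark L: refs=A, marked=A C F K L
Unmarked (collected): B D E G H I J

Answer: 1 0 1 0 0 1 0 0 0 0 1 1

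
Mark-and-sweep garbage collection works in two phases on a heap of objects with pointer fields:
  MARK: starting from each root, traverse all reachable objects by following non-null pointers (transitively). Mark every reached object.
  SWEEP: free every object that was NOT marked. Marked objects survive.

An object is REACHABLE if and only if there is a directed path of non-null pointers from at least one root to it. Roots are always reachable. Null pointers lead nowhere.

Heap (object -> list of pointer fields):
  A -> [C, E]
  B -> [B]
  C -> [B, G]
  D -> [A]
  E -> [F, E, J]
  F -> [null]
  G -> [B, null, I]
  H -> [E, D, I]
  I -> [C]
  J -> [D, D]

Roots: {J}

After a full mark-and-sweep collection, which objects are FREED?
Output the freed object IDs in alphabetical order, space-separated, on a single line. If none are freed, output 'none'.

Answer: H

Derivation:
Roots: J
Mark J: refs=D D, marked=J
Mark D: refs=A, marked=D J
Mark A: refs=C E, marked=A D J
Mark C: refs=B G, marked=A C D J
Mark E: refs=F E J, marked=A C D E J
Mark B: refs=B, marked=A B C D E J
Mark G: refs=B null I, marked=A B C D E G J
Mark F: refs=null, marked=A B C D E F G J
Mark I: refs=C, marked=A B C D E F G I J
Unmarked (collected): H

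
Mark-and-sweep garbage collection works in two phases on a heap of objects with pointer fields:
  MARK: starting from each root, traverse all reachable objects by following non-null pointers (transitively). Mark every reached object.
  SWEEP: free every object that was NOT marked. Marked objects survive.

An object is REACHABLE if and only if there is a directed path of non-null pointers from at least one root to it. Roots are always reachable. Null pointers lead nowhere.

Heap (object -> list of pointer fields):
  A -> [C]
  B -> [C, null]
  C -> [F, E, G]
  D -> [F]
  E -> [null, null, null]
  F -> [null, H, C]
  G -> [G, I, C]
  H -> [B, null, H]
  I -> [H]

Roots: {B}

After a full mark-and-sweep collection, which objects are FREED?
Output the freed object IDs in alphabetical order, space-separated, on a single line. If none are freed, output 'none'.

Answer: A D

Derivation:
Roots: B
Mark B: refs=C null, marked=B
Mark C: refs=F E G, marked=B C
Mark F: refs=null H C, marked=B C F
Mark E: refs=null null null, marked=B C E F
Mark G: refs=G I C, marked=B C E F G
Mark H: refs=B null H, marked=B C E F G H
Mark I: refs=H, marked=B C E F G H I
Unmarked (collected): A D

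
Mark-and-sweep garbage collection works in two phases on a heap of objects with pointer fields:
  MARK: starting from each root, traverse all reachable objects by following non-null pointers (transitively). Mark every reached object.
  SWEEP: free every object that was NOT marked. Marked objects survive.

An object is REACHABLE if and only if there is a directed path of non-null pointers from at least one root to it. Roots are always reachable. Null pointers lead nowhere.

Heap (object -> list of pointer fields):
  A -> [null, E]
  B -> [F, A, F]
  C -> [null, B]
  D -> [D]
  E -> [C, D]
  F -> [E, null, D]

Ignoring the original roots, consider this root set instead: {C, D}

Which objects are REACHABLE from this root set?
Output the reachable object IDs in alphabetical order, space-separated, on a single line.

Answer: A B C D E F

Derivation:
Roots: C D
Mark C: refs=null B, marked=C
Mark D: refs=D, marked=C D
Mark B: refs=F A F, marked=B C D
Mark F: refs=E null D, marked=B C D F
Mark A: refs=null E, marked=A B C D F
Mark E: refs=C D, marked=A B C D E F
Unmarked (collected): (none)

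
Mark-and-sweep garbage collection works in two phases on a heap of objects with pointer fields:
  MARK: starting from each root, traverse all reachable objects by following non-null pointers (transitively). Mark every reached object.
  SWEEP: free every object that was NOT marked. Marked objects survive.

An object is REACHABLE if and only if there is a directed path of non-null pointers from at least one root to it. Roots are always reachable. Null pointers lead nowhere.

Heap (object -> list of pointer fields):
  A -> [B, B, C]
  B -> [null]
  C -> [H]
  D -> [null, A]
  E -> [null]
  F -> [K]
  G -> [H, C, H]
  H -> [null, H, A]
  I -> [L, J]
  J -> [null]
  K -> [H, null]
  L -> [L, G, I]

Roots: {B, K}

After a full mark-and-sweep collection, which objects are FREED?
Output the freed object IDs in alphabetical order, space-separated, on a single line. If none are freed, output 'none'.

Roots: B K
Mark B: refs=null, marked=B
Mark K: refs=H null, marked=B K
Mark H: refs=null H A, marked=B H K
Mark A: refs=B B C, marked=A B H K
Mark C: refs=H, marked=A B C H K
Unmarked (collected): D E F G I J L

Answer: D E F G I J L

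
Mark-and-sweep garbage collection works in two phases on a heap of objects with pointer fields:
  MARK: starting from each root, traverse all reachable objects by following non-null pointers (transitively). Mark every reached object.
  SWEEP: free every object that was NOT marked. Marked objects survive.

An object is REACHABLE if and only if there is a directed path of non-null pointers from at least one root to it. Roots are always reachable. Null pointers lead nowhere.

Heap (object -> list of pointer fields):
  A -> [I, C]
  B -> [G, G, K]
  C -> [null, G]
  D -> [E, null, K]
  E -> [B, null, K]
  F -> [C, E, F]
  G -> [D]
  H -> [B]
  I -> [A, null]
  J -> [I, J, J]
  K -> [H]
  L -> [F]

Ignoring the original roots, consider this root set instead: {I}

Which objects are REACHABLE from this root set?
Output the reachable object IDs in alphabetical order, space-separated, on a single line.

Roots: I
Mark I: refs=A null, marked=I
Mark A: refs=I C, marked=A I
Mark C: refs=null G, marked=A C I
Mark G: refs=D, marked=A C G I
Mark D: refs=E null K, marked=A C D G I
Mark E: refs=B null K, marked=A C D E G I
Mark K: refs=H, marked=A C D E G I K
Mark B: refs=G G K, marked=A B C D E G I K
Mark H: refs=B, marked=A B C D E G H I K
Unmarked (collected): F J L

Answer: A B C D E G H I K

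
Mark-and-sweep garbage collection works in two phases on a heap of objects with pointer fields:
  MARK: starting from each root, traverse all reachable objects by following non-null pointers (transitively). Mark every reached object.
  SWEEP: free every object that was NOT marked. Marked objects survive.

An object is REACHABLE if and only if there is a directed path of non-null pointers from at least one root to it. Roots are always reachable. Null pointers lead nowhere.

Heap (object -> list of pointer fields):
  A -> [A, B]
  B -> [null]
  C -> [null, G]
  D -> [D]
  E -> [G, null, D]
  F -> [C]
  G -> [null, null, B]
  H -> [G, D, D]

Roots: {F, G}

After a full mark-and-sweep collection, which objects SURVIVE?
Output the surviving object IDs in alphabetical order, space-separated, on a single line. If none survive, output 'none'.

Roots: F G
Mark F: refs=C, marked=F
Mark G: refs=null null B, marked=F G
Mark C: refs=null G, marked=C F G
Mark B: refs=null, marked=B C F G
Unmarked (collected): A D E H

Answer: B C F G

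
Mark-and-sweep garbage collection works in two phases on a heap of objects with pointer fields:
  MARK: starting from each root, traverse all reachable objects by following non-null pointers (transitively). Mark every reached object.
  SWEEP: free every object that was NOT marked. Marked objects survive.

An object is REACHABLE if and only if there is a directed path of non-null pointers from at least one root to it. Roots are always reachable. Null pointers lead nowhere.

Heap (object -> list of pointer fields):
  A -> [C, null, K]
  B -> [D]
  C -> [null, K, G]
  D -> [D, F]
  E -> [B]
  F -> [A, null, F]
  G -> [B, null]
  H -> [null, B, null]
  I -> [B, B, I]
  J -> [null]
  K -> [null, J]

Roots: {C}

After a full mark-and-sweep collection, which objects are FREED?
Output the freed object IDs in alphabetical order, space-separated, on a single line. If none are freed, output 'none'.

Roots: C
Mark C: refs=null K G, marked=C
Mark K: refs=null J, marked=C K
Mark G: refs=B null, marked=C G K
Mark J: refs=null, marked=C G J K
Mark B: refs=D, marked=B C G J K
Mark D: refs=D F, marked=B C D G J K
Mark F: refs=A null F, marked=B C D F G J K
Mark A: refs=C null K, marked=A B C D F G J K
Unmarked (collected): E H I

Answer: E H I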